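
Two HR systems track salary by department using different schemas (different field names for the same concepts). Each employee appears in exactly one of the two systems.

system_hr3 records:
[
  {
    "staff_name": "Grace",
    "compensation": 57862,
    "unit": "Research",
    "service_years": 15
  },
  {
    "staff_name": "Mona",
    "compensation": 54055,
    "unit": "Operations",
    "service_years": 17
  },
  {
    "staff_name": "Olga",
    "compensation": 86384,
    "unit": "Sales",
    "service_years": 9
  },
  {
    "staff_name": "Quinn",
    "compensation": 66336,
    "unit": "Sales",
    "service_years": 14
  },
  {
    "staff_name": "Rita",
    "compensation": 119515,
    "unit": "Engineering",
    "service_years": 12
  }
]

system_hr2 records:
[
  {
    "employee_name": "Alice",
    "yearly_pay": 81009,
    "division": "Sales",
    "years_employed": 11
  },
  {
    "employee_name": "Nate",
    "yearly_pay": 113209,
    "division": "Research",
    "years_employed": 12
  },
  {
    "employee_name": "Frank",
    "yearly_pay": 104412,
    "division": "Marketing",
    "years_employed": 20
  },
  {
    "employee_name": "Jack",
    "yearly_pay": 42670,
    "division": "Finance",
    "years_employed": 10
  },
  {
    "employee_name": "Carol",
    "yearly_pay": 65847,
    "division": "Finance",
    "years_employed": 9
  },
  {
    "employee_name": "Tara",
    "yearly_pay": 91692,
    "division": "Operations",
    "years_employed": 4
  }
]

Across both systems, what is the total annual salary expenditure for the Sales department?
233729

Schema mappings:
- "unit" (system_hr3) = "division" (system_hr2) = department
- "compensation" (system_hr3) = "yearly_pay" (system_hr2) = salary

Sales salaries from system_hr3: 152720
Sales salaries from system_hr2: 81009

Total: 152720 + 81009 = 233729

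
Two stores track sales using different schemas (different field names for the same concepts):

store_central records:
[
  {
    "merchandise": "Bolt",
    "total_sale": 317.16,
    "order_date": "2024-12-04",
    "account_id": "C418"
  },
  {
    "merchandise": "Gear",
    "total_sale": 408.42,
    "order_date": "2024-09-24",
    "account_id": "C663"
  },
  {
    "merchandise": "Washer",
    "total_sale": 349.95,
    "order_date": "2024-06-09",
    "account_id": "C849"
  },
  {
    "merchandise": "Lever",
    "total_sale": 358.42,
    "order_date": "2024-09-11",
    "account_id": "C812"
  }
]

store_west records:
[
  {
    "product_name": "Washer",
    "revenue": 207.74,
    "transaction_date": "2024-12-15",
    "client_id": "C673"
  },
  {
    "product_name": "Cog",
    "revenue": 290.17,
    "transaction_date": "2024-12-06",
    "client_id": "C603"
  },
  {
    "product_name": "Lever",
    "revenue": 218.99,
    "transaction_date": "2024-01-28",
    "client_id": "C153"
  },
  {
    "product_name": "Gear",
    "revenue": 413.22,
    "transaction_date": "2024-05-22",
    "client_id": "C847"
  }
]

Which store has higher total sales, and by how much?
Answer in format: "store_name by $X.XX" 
store_central by $303.83

Schema mapping: "total_sale" (store_central) = "revenue" (store_west) = sale amount

Total for store_central: 1433.95
Total for store_west: 1130.12

Difference: |1433.95 - 1130.12| = 303.83
store_central has higher sales by $303.83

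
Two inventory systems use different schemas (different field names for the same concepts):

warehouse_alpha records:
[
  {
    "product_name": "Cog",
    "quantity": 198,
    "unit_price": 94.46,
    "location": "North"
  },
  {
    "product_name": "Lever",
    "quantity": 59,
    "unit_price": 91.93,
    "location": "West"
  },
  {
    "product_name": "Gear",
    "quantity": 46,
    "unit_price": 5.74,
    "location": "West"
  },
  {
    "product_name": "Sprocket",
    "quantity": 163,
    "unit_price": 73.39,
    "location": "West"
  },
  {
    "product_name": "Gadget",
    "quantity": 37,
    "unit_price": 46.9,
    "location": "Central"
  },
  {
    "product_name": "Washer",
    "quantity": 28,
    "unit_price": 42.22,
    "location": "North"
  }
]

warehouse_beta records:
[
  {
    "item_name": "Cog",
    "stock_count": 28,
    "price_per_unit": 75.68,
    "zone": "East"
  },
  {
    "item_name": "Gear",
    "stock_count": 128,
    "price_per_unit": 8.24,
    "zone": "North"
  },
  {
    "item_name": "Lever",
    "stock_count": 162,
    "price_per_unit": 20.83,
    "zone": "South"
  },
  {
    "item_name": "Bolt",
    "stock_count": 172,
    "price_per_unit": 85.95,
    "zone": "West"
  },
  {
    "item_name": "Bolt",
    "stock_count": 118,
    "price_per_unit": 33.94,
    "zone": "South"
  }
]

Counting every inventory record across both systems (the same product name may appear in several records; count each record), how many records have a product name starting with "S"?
1

Schema mapping: "product_name" (warehouse_alpha) = "item_name" (warehouse_beta) = product name

Records with product name starting with "S" in warehouse_alpha: 1
Records with product name starting with "S" in warehouse_beta: 0

Total: 1 + 0 = 1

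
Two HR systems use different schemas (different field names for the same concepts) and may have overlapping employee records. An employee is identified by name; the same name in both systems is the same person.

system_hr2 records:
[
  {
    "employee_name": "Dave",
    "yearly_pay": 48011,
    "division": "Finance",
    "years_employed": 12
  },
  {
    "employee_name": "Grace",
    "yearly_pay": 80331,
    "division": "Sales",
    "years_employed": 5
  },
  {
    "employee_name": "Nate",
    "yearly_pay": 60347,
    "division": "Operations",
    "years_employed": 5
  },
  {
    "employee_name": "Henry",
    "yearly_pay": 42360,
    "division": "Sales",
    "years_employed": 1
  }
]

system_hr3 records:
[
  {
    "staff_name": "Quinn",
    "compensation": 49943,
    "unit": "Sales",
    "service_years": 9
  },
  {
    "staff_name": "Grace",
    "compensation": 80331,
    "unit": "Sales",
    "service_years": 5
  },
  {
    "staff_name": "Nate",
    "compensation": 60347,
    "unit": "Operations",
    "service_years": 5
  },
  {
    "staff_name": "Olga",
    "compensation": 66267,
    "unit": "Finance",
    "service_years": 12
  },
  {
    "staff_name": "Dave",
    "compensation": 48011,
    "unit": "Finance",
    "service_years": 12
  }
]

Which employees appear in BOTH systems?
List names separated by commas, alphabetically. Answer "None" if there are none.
Dave, Grace, Nate

Schema mapping: "employee_name" (system_hr2) = "staff_name" (system_hr3) = employee name

Names in system_hr2: ['Dave', 'Grace', 'Henry', 'Nate']
Names in system_hr3: ['Dave', 'Grace', 'Nate', 'Olga', 'Quinn']

Intersection: ['Dave', 'Grace', 'Nate']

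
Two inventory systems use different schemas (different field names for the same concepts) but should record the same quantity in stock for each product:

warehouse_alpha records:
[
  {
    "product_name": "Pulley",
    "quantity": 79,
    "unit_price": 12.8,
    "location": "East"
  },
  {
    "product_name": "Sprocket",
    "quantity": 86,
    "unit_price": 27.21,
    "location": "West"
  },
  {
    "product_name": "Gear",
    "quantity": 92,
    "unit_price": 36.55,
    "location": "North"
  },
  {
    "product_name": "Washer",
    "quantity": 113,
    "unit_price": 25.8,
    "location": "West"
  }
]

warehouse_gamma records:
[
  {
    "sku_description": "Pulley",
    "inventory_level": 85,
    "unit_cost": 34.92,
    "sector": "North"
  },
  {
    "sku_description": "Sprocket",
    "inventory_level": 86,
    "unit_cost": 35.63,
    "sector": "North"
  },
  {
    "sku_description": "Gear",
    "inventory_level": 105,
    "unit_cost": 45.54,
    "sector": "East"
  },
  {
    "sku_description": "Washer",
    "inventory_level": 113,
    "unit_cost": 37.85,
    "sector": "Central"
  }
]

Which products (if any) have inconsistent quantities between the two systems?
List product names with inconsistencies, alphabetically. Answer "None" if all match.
Gear, Pulley

Schema mappings:
- "product_name" (warehouse_alpha) = "sku_description" (warehouse_gamma) = product name
- "quantity" (warehouse_alpha) = "inventory_level" (warehouse_gamma) = quantity

Comparison:
  Pulley: 79 vs 85 - MISMATCH
  Sprocket: 86 vs 86 - MATCH
  Gear: 92 vs 105 - MISMATCH
  Washer: 113 vs 113 - MATCH

Products with inconsistencies: Gear, Pulley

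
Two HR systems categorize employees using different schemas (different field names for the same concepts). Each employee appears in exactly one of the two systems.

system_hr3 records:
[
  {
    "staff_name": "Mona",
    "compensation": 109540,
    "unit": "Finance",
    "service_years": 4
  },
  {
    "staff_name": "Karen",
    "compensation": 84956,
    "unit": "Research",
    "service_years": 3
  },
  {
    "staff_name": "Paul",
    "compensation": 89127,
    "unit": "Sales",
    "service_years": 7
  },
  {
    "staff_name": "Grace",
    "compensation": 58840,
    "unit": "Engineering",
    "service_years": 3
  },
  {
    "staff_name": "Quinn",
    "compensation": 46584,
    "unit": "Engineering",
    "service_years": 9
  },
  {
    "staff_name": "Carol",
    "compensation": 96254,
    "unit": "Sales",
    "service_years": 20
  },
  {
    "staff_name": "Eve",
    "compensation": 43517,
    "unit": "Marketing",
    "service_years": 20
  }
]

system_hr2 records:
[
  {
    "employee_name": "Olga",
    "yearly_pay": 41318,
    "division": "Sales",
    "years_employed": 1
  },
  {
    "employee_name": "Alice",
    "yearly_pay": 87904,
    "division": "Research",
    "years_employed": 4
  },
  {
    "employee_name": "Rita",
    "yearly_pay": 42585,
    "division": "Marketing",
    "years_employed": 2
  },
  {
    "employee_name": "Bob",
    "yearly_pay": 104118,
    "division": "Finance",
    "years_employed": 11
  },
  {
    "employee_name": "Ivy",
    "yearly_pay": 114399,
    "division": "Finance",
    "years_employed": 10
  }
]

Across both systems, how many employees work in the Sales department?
3

Schema mapping: "unit" (system_hr3) = "division" (system_hr2) = department

Sales employees in system_hr3: 2
Sales employees in system_hr2: 1

Total in Sales: 2 + 1 = 3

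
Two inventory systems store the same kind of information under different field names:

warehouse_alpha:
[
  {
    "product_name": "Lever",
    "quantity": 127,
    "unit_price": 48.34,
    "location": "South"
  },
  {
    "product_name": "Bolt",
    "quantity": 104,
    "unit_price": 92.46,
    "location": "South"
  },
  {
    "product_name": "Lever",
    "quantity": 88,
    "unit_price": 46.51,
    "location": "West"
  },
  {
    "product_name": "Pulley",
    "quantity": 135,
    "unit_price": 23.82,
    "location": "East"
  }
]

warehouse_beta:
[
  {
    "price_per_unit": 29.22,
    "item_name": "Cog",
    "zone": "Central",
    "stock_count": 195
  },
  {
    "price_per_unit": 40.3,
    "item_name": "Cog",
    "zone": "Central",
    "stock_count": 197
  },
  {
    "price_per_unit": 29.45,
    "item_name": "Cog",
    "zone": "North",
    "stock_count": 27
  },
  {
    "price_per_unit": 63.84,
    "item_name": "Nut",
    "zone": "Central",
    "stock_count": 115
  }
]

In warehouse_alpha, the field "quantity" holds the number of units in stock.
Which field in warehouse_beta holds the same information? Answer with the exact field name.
stock_count

In warehouse_alpha, "quantity" holds the number of units in stock.
The fields in warehouse_beta are: "price_per_unit", "item_name", "zone", "stock_count".
"stock_count" is the match: the name refers to the same concept and its values are whole-number counts (e.g. 195, 197).
The other fields ("price_per_unit", "item_name", "zone") hold different kinds of data.

So "quantity" in warehouse_alpha corresponds to "stock_count" in warehouse_beta.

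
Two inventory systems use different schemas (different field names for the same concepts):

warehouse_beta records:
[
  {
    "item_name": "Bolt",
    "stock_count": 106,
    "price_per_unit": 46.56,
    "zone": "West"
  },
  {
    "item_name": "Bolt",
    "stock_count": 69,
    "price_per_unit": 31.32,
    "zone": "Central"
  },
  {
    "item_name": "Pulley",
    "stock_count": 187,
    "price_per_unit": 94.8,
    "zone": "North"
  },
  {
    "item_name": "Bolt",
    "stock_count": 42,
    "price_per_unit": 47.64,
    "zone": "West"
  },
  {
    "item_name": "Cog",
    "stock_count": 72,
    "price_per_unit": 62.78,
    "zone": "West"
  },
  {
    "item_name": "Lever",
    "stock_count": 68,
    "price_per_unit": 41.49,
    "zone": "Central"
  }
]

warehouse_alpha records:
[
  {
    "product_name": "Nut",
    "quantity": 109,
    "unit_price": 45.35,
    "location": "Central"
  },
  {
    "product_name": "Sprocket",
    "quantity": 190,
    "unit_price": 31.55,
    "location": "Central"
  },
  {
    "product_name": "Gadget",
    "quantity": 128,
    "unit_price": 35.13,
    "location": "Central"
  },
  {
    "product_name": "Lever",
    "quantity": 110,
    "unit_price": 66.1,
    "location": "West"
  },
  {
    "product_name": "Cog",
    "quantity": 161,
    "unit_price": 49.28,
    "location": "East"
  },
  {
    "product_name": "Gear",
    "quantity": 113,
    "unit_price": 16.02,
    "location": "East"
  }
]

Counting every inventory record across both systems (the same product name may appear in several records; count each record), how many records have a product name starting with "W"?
0

Schema mapping: "item_name" (warehouse_beta) = "product_name" (warehouse_alpha) = product name

Records with product name starting with "W" in warehouse_beta: 0
Records with product name starting with "W" in warehouse_alpha: 0

Total: 0 + 0 = 0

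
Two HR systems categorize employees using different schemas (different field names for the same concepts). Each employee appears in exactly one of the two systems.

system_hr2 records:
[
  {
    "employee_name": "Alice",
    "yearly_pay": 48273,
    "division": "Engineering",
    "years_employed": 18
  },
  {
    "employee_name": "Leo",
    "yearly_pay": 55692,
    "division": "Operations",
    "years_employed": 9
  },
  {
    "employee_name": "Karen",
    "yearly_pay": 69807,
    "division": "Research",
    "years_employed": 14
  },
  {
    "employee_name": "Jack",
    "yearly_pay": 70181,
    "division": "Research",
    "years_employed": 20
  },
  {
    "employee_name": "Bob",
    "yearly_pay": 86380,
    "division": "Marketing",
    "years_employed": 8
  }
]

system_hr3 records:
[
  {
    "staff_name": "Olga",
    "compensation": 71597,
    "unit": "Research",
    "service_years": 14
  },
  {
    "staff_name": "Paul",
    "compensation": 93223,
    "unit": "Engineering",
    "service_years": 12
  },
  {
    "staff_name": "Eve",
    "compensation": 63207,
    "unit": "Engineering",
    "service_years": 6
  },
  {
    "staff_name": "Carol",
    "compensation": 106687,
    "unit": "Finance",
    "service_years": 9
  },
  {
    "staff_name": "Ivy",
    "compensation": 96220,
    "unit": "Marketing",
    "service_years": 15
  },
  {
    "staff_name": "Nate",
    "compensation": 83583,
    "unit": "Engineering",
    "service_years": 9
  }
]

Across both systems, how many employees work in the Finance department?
1

Schema mapping: "division" (system_hr2) = "unit" (system_hr3) = department

Finance employees in system_hr2: 0
Finance employees in system_hr3: 1

Total in Finance: 0 + 1 = 1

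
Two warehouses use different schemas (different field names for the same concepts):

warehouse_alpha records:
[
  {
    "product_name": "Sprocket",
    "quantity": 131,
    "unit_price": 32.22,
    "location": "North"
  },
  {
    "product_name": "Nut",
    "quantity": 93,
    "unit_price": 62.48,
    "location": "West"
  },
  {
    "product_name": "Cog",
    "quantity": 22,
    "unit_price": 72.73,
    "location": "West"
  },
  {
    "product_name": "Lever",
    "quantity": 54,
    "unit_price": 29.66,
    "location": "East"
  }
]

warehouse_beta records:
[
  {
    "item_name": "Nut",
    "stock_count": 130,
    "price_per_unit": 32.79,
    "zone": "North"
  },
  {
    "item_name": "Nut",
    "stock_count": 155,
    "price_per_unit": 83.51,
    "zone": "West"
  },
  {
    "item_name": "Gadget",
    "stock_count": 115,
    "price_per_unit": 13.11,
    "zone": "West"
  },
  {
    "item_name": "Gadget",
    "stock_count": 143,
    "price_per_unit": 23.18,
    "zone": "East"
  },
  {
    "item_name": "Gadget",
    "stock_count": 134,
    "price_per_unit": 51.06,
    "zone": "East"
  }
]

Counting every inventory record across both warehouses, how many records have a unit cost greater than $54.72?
3

Schema mapping: "unit_price" (warehouse_alpha) = "price_per_unit" (warehouse_beta) = unit cost

Records > $54.72 in warehouse_alpha: 2
Records > $54.72 in warehouse_beta: 1

Total count: 2 + 1 = 3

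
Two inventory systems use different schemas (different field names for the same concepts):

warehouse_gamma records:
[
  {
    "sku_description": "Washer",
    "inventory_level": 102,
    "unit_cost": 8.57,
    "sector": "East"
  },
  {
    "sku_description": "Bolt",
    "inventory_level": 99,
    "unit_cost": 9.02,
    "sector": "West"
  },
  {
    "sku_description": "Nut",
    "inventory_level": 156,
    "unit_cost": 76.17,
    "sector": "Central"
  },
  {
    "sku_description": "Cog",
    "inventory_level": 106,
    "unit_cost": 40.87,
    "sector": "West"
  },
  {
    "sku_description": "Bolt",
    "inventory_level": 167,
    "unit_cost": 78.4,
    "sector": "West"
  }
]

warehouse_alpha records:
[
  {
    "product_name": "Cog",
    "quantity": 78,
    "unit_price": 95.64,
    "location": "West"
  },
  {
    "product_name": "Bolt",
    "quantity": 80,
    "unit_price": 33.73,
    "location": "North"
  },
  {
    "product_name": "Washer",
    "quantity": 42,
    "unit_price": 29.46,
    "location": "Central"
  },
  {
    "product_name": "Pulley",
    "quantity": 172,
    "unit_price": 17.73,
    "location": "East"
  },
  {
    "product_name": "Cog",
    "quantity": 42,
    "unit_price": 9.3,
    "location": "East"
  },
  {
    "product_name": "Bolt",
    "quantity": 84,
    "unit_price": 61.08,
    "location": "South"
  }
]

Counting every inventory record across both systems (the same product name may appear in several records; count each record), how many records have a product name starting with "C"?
3

Schema mapping: "sku_description" (warehouse_gamma) = "product_name" (warehouse_alpha) = product name

Records with product name starting with "C" in warehouse_gamma: 1
Records with product name starting with "C" in warehouse_alpha: 2

Total: 1 + 2 = 3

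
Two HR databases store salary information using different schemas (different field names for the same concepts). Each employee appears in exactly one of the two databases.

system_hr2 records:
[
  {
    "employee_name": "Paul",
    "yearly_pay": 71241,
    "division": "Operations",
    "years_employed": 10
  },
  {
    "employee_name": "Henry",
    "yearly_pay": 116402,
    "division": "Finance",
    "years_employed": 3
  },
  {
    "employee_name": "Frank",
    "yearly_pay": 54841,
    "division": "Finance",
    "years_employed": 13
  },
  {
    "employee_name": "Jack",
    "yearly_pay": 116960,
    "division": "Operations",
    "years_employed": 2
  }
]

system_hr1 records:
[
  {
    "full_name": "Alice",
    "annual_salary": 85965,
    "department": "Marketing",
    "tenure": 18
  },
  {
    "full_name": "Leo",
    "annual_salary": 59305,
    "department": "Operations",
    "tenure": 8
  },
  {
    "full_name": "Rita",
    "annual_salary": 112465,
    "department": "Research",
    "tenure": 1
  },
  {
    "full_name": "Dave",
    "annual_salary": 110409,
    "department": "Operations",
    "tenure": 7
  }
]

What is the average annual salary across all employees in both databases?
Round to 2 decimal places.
90948.50

Schema mapping: "yearly_pay" (system_hr2) = "annual_salary" (system_hr1) = annual salary

All salaries: [71241, 116402, 54841, 116960, 85965, 59305, 112465, 110409]
Sum: 727588
Count: 8
Average: 727588 / 8 = 90948.50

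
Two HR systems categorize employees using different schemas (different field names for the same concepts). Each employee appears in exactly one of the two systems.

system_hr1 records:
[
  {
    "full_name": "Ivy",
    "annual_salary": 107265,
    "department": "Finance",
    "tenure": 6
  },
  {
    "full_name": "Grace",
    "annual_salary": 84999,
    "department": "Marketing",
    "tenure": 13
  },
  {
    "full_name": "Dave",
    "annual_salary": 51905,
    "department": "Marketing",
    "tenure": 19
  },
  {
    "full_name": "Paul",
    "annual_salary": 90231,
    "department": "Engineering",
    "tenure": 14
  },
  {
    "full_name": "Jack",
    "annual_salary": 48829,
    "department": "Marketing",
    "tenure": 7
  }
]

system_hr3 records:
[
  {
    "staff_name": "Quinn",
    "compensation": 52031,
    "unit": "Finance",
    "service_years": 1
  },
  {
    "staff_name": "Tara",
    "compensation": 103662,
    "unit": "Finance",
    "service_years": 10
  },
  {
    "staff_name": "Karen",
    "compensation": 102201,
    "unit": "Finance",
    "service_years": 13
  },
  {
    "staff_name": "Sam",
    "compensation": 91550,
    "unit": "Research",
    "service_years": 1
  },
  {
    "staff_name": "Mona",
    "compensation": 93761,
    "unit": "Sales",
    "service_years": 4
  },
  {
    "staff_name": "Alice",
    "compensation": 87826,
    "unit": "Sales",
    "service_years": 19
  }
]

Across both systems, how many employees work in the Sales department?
2

Schema mapping: "department" (system_hr1) = "unit" (system_hr3) = department

Sales employees in system_hr1: 0
Sales employees in system_hr3: 2

Total in Sales: 0 + 2 = 2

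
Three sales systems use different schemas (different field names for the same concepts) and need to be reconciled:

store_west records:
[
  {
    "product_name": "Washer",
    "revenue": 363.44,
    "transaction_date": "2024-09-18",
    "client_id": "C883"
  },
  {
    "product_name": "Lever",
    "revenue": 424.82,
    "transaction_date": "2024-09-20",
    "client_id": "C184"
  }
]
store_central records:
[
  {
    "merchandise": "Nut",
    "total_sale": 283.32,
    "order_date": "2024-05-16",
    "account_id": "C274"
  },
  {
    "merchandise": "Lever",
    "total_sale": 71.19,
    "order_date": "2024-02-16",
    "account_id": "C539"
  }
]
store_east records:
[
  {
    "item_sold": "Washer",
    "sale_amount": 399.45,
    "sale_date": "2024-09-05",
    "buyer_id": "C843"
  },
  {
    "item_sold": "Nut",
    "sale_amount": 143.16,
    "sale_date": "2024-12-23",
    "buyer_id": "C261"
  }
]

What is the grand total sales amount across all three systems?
1685.38

Schema reconciliation - all amount fields map to sale amount:

store_west (revenue): 788.26
store_central (total_sale): 354.51
store_east (sale_amount): 542.61

Grand total: 1685.38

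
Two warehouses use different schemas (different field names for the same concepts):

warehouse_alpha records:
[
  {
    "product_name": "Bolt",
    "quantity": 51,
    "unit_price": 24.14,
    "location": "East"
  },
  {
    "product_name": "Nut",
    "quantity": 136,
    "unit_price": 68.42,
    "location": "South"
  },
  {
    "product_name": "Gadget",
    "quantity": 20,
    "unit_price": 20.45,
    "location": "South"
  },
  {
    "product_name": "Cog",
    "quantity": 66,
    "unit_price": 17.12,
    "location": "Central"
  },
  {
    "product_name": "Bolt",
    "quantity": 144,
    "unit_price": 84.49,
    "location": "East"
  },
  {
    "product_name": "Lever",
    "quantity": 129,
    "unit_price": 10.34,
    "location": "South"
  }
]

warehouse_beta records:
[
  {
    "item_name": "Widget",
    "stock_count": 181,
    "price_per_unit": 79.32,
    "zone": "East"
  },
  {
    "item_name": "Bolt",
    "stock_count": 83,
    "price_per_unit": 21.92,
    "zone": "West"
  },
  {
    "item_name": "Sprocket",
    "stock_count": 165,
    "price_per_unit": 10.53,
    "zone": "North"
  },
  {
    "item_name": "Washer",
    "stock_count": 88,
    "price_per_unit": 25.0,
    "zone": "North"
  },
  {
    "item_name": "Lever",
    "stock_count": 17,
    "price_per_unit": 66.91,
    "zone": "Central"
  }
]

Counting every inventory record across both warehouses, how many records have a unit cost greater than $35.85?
4

Schema mapping: "unit_price" (warehouse_alpha) = "price_per_unit" (warehouse_beta) = unit cost

Records > $35.85 in warehouse_alpha: 2
Records > $35.85 in warehouse_beta: 2

Total count: 2 + 2 = 4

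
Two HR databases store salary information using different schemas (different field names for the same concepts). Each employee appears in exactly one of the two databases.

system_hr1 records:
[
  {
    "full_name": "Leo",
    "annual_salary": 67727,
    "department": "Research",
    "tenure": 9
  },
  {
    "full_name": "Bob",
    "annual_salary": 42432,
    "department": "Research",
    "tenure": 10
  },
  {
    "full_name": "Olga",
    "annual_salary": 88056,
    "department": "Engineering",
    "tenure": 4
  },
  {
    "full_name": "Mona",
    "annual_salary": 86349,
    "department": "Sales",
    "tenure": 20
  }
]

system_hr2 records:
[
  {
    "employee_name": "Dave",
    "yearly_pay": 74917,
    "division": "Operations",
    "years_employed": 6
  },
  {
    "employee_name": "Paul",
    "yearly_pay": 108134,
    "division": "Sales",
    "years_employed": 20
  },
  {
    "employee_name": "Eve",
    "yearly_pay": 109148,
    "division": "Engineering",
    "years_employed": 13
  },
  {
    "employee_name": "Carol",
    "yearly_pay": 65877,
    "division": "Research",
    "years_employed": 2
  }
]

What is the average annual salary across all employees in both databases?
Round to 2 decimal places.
80330.00

Schema mapping: "annual_salary" (system_hr1) = "yearly_pay" (system_hr2) = annual salary

All salaries: [67727, 42432, 88056, 86349, 74917, 108134, 109148, 65877]
Sum: 642640
Count: 8
Average: 642640 / 8 = 80330.00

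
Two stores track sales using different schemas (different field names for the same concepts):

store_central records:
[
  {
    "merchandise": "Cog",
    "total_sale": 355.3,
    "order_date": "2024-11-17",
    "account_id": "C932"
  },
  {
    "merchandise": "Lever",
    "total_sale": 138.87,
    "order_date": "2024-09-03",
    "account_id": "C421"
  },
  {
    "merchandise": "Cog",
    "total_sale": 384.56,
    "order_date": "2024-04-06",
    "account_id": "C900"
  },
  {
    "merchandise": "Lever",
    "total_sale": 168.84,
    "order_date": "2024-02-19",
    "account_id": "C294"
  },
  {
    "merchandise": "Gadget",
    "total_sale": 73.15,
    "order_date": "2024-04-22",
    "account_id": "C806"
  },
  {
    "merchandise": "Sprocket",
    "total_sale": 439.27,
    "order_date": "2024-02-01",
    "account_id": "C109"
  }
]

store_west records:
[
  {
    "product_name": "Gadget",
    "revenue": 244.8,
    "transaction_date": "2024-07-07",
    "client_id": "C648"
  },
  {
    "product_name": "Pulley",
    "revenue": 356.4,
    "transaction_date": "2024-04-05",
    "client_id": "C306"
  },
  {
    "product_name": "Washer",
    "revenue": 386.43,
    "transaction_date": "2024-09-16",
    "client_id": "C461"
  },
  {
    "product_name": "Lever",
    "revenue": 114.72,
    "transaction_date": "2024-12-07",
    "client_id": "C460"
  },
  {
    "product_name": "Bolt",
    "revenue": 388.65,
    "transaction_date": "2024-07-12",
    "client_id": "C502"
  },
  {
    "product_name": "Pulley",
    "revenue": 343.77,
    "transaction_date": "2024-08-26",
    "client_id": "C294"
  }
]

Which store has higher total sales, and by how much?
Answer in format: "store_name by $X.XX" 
store_west by $274.78

Schema mapping: "total_sale" (store_central) = "revenue" (store_west) = sale amount

Total for store_central: 1559.99
Total for store_west: 1834.77

Difference: |1559.99 - 1834.77| = 274.78
store_west has higher sales by $274.78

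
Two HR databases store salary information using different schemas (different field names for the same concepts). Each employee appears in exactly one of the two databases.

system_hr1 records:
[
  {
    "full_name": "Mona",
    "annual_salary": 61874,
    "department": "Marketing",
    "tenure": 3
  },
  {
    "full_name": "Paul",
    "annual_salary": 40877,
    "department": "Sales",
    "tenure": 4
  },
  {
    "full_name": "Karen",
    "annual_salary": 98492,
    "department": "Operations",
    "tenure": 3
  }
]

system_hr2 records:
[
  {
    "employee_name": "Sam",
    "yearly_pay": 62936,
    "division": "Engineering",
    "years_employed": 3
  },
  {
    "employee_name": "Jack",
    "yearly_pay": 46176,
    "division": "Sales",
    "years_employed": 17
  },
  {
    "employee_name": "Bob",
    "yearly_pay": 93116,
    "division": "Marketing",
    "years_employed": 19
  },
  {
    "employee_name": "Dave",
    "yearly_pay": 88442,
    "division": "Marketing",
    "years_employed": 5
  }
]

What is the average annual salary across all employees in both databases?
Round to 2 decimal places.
70273.29

Schema mapping: "annual_salary" (system_hr1) = "yearly_pay" (system_hr2) = annual salary

All salaries: [61874, 40877, 98492, 62936, 46176, 93116, 88442]
Sum: 491913
Count: 7
Average: 491913 / 7 = 70273.29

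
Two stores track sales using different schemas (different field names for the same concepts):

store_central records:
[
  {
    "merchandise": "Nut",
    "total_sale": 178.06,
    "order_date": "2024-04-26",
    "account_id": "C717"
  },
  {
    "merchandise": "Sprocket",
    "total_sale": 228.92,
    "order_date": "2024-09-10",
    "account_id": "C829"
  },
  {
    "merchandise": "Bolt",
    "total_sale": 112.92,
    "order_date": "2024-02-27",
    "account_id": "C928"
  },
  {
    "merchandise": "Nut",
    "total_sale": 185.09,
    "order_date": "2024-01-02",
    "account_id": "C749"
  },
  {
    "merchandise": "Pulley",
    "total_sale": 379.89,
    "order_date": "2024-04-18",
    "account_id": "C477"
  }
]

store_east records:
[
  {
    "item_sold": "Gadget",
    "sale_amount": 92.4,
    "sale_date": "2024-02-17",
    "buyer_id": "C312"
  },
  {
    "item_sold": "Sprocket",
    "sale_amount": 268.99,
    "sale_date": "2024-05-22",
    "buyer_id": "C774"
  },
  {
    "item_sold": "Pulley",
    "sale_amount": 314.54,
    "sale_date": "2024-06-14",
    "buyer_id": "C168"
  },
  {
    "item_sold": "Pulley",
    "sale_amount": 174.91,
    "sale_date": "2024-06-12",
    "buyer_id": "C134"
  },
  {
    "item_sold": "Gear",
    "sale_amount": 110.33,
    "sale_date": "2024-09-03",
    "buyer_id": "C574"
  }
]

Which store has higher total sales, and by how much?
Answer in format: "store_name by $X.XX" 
store_central by $123.71

Schema mapping: "total_sale" (store_central) = "sale_amount" (store_east) = sale amount

Total for store_central: 1084.88
Total for store_east: 961.17

Difference: |1084.88 - 961.17| = 123.71
store_central has higher sales by $123.71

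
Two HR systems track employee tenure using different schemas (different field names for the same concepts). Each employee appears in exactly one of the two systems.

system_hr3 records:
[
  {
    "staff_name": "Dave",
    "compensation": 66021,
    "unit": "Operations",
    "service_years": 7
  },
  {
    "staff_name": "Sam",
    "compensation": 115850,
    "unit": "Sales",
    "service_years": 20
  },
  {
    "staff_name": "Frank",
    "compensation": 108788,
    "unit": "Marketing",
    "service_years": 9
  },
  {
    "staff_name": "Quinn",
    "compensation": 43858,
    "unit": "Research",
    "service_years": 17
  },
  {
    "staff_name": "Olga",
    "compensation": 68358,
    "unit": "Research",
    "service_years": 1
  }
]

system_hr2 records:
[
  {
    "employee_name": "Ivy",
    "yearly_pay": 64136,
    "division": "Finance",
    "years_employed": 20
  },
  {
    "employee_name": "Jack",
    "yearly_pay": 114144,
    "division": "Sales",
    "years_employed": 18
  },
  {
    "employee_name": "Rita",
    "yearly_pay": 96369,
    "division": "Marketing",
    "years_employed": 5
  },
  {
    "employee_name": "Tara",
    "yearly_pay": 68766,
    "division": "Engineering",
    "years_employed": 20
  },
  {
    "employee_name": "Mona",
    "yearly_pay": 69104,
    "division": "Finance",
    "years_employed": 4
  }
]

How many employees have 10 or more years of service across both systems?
5

Reconcile schemas: "service_years" (system_hr3) = "years_employed" (system_hr2) = years of service

From system_hr3: 2 employees with >= 10 years
From system_hr2: 3 employees with >= 10 years

Total: 2 + 3 = 5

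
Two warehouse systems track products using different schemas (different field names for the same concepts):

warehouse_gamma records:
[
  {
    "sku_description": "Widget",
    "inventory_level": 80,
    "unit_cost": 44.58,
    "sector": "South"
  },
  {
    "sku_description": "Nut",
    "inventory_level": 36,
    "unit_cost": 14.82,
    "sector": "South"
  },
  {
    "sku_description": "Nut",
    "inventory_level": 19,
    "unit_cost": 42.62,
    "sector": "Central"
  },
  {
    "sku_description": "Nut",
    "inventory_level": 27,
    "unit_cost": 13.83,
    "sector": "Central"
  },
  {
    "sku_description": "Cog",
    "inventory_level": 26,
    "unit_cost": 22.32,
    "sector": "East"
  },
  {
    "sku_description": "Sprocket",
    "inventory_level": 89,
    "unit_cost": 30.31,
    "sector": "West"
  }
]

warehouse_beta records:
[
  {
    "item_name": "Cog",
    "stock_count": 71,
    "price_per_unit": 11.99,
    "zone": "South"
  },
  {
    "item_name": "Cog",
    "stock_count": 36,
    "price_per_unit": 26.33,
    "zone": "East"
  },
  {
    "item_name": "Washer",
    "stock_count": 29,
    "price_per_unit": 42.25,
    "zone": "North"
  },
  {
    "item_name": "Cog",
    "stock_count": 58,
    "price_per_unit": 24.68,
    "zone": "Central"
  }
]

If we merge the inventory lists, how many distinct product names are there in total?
5

Schema mapping: "sku_description" (warehouse_gamma) = "item_name" (warehouse_beta) = product name

Products in warehouse_gamma: ['Cog', 'Nut', 'Sprocket', 'Widget']
Products in warehouse_beta: ['Cog', 'Washer']

Union (unique products): ['Cog', 'Nut', 'Sprocket', 'Washer', 'Widget']
Count: 5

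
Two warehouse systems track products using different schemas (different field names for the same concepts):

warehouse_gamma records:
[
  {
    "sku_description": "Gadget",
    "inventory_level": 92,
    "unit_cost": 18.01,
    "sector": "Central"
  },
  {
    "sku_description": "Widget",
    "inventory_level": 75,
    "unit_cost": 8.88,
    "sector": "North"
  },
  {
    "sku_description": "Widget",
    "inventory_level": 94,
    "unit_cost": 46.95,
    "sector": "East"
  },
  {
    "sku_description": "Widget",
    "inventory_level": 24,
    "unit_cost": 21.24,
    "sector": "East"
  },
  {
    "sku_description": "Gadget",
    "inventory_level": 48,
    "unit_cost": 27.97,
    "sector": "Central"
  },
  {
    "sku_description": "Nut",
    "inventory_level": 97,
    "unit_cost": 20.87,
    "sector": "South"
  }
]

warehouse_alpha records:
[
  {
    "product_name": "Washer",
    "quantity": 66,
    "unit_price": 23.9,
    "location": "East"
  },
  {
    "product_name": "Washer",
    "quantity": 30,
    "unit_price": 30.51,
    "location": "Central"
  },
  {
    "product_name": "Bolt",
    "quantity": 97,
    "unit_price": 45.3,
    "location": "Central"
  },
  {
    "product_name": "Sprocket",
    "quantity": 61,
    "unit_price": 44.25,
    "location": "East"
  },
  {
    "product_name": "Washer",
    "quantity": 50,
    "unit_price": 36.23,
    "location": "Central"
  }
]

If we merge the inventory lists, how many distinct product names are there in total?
6

Schema mapping: "sku_description" (warehouse_gamma) = "product_name" (warehouse_alpha) = product name

Products in warehouse_gamma: ['Gadget', 'Nut', 'Widget']
Products in warehouse_alpha: ['Bolt', 'Sprocket', 'Washer']

Union (unique products): ['Bolt', 'Gadget', 'Nut', 'Sprocket', 'Washer', 'Widget']
Count: 6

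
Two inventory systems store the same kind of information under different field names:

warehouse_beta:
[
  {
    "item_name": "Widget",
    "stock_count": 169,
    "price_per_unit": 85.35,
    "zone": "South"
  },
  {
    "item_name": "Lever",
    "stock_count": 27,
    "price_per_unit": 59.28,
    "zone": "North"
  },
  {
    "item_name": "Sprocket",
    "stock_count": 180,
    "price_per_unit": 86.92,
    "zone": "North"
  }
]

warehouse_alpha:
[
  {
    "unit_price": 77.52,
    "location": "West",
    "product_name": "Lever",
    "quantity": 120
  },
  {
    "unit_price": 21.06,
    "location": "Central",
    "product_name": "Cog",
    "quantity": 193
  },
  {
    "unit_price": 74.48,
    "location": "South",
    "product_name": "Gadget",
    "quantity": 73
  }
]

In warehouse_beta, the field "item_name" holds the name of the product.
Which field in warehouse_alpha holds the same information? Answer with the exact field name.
product_name

In warehouse_beta, "item_name" holds the name of the product.
The fields in warehouse_alpha are: "unit_price", "location", "product_name", "quantity".
"product_name" is the match: the name refers to the same concept and its values are product-name strings (e.g. 'Cog', 'Gadget').
The other fields ("unit_price", "location", "quantity") hold different kinds of data.

So "item_name" in warehouse_beta corresponds to "product_name" in warehouse_alpha.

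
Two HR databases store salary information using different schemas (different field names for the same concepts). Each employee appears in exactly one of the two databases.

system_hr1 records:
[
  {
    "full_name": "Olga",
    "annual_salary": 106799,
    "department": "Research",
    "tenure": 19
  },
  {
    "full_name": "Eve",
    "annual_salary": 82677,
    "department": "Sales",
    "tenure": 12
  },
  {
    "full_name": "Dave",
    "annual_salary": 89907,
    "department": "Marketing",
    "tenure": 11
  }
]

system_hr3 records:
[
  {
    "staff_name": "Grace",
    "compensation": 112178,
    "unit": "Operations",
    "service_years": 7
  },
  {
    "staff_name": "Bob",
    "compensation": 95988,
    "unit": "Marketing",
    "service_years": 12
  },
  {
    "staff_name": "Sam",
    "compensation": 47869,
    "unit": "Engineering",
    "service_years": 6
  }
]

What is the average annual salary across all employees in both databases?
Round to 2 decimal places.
89236.33

Schema mapping: "annual_salary" (system_hr1) = "compensation" (system_hr3) = annual salary

All salaries: [106799, 82677, 89907, 112178, 95988, 47869]
Sum: 535418
Count: 6
Average: 535418 / 6 = 89236.33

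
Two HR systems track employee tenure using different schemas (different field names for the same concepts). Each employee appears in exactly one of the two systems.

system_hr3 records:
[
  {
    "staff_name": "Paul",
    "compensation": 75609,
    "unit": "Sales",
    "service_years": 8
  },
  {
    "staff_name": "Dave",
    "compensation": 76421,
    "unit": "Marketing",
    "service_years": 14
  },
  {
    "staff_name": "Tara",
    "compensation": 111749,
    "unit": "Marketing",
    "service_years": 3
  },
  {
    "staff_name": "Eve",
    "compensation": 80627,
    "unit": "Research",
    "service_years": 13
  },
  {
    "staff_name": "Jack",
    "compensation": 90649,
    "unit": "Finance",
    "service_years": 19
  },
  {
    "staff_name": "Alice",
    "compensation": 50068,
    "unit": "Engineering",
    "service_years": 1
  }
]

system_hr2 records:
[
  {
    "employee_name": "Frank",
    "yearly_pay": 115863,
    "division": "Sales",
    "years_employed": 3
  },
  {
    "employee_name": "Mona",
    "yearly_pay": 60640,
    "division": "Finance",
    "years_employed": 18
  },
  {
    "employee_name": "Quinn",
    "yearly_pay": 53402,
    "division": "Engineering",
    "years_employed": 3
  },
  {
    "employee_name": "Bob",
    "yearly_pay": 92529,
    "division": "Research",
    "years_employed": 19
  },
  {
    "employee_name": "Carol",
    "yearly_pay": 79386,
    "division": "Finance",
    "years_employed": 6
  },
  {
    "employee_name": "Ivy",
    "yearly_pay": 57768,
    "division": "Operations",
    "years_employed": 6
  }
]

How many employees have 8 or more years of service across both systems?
6

Reconcile schemas: "service_years" (system_hr3) = "years_employed" (system_hr2) = years of service

From system_hr3: 4 employees with >= 8 years
From system_hr2: 2 employees with >= 8 years

Total: 4 + 2 = 6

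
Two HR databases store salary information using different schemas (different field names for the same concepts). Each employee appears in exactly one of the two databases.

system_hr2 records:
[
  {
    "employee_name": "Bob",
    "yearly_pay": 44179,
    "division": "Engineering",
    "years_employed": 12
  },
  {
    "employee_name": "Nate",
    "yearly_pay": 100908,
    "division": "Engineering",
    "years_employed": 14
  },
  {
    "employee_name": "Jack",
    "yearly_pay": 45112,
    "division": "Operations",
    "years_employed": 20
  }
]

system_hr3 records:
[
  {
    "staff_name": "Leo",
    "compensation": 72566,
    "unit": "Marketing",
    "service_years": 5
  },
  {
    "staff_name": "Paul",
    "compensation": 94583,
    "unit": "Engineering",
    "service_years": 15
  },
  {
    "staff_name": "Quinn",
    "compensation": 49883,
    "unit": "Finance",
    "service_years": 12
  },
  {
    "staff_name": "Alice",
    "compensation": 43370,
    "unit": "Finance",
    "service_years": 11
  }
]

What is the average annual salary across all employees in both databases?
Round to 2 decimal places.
64371.57

Schema mapping: "yearly_pay" (system_hr2) = "compensation" (system_hr3) = annual salary

All salaries: [44179, 100908, 45112, 72566, 94583, 49883, 43370]
Sum: 450601
Count: 7
Average: 450601 / 7 = 64371.57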